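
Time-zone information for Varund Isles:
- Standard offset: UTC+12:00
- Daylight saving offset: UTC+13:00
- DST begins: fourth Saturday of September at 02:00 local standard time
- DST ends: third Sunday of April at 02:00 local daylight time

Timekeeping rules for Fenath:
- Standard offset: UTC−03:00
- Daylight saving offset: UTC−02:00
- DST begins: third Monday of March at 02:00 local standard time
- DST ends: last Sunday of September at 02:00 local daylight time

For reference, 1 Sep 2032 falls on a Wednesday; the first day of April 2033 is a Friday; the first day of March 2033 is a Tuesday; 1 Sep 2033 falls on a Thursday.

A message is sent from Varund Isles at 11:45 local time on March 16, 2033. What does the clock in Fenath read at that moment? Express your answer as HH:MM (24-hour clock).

19:45

1 September 2032 is a Wednesday, so the first Saturday is September 4 and the fourth is September 25.
1 April 2033 is a Friday, so the first Sunday is April 3 and the third is April 17.
March 16, 2033 falls between 25 September 2032 and 17 April 2033, so daylight saving is in effect and Varund Isles is at UTC+13:00.
11:45 Varund Isles − 13h = 22:45 UTC (rolling into the previous day, 15 March 2033).
1 March 2033 is a Tuesday, so the first Monday is March 7 and the third is March 21.
1 September 2033 is a Thursday, so Sundays fall on 4, 11, 18, 25; the last is September 25.
At the standard offset (UTC−03:00), 22:45 UTC − 3h = 19:45 Fenath standard time.
Daylight saving runs 21 March – 25 September; the standard-time date in Fenath, March 15, 2033, is outside that window, so Fenath is on standard time at UTC−03:00.
22:45 UTC − 3h = 19:45 Fenath.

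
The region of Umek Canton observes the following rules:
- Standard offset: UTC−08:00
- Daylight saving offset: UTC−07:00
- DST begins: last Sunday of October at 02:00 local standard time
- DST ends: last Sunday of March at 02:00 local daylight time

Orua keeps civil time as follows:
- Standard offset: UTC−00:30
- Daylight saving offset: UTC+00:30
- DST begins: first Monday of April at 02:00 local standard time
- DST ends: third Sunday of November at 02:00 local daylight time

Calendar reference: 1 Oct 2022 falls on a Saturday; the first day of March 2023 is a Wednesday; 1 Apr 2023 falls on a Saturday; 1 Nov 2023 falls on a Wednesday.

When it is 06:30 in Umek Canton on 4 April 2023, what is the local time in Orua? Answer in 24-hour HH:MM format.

1 October 2022 is a Saturday, so Sundays fall on 2, 9, 16, 23, 30; the last is October 30.
1 March 2023 is a Wednesday, so Sundays fall on 5, 12, 19, 26; the last is March 26.
4 April 2023 does not fall between 30 October 2022 and 26 March 2023, so daylight saving is not in effect and Umek Canton is at UTC−08:00.
06:30 Umek Canton + 8h = 14:30 UTC.
1 April 2023 is a Saturday, so the first Monday is April 3.
1 November 2023 is a Wednesday, so the first Sunday is November 5 and the third is November 19.
At the standard offset (UTC−00:30), 14:30 UTC − 0h30m = 14:00 Orua standard time.
The standard-time date in Orua, 4 April 2023, lies within the daylight-saving period (3 April – 19 November), so Orua is on daylight time, UTC+00:30.
14:30 UTC + 0h30m = 15:00 Orua.

15:00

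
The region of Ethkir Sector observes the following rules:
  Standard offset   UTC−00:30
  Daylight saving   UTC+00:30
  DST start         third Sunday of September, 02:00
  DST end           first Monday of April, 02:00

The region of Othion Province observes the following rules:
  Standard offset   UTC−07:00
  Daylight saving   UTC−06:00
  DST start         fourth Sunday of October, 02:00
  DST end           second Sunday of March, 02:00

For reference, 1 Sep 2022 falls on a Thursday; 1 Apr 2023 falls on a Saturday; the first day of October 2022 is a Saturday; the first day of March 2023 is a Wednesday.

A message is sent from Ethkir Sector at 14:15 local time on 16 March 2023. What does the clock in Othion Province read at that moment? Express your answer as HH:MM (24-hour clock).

1 September 2022 is a Thursday, so the first Sunday is September 4 and the third is September 18.
1 April 2023 is a Saturday, so the first Monday is April 3.
Daylight saving runs 18 September 2022 – 3 April 2023; 16 March 2023 is inside that window, so Ethkir Sector is at UTC+00:30.
14:15 Ethkir Sector − 0h30m = 13:45 UTC.
1 October 2022 is a Saturday, so the first Sunday is October 2 and the fourth is October 23.
1 March 2023 is a Wednesday, so the first Sunday is March 5 and the second is March 12.
At the standard offset (UTC−07:00), 13:45 UTC − 7h = 06:45 Othion Province standard time.
Daylight saving runs 23 October 2022 – 12 March 2023; the standard-time date in Othion Province, 16 March 2023, is outside that window, so Othion Province is on standard time at UTC−07:00.
13:45 UTC − 7h = 06:45 Othion Province.

06:45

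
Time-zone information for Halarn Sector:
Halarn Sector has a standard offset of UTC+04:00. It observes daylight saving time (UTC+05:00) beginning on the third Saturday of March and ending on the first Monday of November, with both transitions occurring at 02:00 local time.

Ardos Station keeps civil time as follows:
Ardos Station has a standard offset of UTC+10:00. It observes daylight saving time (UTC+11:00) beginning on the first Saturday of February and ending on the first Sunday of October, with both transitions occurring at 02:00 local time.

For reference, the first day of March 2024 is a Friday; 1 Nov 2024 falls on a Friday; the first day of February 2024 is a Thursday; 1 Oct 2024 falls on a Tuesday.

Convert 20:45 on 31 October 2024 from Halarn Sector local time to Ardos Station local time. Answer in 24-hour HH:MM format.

1 March 2024 is a Friday, so the first Saturday is March 2 and the third is March 16.
1 November 2024 is a Friday, so the first Monday is November 4.
31 October 2024 falls between 16 March and 4 November, so daylight saving is in effect and Halarn Sector is at UTC+05:00.
20:45 Halarn Sector − 5h = 15:45 UTC.
1 February 2024 is a Thursday, so the first Saturday is February 3.
1 October 2024 is a Tuesday, so the first Sunday is October 6.
At the standard offset (UTC+10:00), 15:45 UTC + 10h = 01:45 Ardos Station standard time (rolling into the next day, 1 November 2024).
The standard-time date in Ardos Station, 1 November 2024, does not fall between 3 February and 6 October, so daylight saving is not in effect and Ardos Station is at UTC+10:00.
15:45 UTC + 10h = 01:45 Ardos Station (rolling into the next day, 1 November 2024).

01:45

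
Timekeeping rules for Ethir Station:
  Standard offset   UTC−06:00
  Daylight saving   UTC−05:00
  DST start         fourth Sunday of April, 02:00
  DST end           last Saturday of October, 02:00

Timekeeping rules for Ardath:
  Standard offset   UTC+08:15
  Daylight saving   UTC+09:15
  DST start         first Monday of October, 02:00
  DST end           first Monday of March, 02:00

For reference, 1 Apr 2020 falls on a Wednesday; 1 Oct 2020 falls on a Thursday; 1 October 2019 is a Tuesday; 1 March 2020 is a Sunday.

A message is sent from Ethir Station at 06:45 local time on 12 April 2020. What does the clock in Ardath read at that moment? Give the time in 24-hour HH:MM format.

1 April 2020 is a Wednesday, so the first Sunday is April 5 and the fourth is April 26.
1 October 2020 is a Thursday, so Saturdays fall on 3, 10, 17, 24, 31; the last is October 31.
Daylight saving runs 26 April – 31 October; 12 April 2020 is outside that window, so Ethir Station is on standard time at UTC−06:00.
06:45 Ethir Station + 6h = 12:45 UTC.
1 October 2019 is a Tuesday, so the first Monday is October 7.
1 March 2020 is a Sunday, so the first Monday is March 2.
At the standard offset (UTC+08:15), 12:45 UTC + 8h15m = 21:00 Ardath standard time.
The standard-time date in Ardath, 12 April 2020, does not fall between 7 October 2019 and 2 March 2020, so daylight saving is not in effect and Ardath is at UTC+08:15.
12:45 UTC + 8h15m = 21:00 Ardath.

21:00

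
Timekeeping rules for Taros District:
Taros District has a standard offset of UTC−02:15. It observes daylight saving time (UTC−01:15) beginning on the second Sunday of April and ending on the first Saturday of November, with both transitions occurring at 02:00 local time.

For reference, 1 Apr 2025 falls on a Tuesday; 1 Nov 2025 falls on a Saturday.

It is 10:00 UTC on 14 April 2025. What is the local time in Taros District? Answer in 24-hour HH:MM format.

1 April 2025 is a Tuesday, so the first Sunday is April 6 and the second is April 13.
1 November 2025 is a Saturday, so the first Saturday is November 1.
At the standard offset (UTC−02:15), 10:00 UTC − 2h15m = 07:45 Taros District standard time.
The standard-time date in Taros District, 14 April 2025, lies within the daylight-saving period (13 April – 1 November), so Taros District is on daylight time, UTC−01:15.
10:00 UTC − 1h15m = 08:45 local.

08:45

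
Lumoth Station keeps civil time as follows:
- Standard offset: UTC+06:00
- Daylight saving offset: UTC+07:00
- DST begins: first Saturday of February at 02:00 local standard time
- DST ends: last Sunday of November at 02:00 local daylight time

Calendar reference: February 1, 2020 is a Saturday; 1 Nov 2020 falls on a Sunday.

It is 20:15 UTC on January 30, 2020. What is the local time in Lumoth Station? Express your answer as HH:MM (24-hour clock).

1 February 2020 is a Saturday, so the first Saturday is February 1.
1 November 2020 is a Sunday, so Sundays fall on 1, 8, 15, 22, 29; the last is November 29.
At the standard offset (UTC+06:00), 20:15 UTC + 6h = 02:15 Lumoth Station standard time (rolling into the next day, 31 January 2020).
The standard-time date in Lumoth Station, January 31, 2020, does not fall between 1 February and 29 November, so daylight saving is not in effect and Lumoth Station is at UTC+06:00.
20:15 UTC + 6h = 02:15 local (rolling into the next day, 31 January 2020).

02:15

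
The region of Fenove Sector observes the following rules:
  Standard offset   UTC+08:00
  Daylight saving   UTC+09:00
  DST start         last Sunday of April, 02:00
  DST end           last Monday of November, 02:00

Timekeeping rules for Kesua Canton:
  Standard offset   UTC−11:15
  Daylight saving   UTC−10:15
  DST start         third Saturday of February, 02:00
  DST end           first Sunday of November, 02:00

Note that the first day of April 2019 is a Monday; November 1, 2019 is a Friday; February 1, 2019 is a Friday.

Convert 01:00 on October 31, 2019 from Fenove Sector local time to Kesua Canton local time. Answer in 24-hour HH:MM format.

1 April 2019 is a Monday, so Sundays fall on 7, 14, 21, 28; the last is April 28.
1 November 2019 is a Friday, so Mondays fall on 4, 11, 18, 25; the last is November 25.
October 31, 2019 lies within the daylight-saving period (28 April – 25 November), so Fenove Sector is on daylight time, UTC+09:00.
01:00 Fenove Sector − 9h = 16:00 UTC (rolling into the previous day, 30 October 2019).
1 February 2019 is a Friday, so the first Saturday is February 2 and the third is February 16.
1 November 2019 is a Friday, so the first Sunday is November 3.
At the standard offset (UTC−11:15), 16:00 UTC − 11h15m = 04:45 Kesua Canton standard time.
The standard-time date in Kesua Canton, October 30, 2019, lies within the daylight-saving period (16 February – 3 November), so Kesua Canton is on daylight time, UTC−10:15.
16:00 UTC − 10h15m = 05:45 Kesua Canton.

05:45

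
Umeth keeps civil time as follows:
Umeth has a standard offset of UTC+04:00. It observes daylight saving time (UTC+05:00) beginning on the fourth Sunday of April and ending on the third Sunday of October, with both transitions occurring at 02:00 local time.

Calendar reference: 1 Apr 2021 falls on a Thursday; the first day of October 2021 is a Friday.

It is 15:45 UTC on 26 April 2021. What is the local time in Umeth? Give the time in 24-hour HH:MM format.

20:45

1 April 2021 is a Thursday, so the first Sunday is April 4 and the fourth is April 25.
1 October 2021 is a Friday, so the first Sunday is October 3 and the third is October 17.
At the standard offset (UTC+04:00), 15:45 UTC + 4h = 19:45 Umeth standard time.
The standard-time date in Umeth, 26 April 2021, falls between 25 April and 17 October, so daylight saving is in effect and Umeth is at UTC+05:00.
15:45 UTC + 5h = 20:45 local.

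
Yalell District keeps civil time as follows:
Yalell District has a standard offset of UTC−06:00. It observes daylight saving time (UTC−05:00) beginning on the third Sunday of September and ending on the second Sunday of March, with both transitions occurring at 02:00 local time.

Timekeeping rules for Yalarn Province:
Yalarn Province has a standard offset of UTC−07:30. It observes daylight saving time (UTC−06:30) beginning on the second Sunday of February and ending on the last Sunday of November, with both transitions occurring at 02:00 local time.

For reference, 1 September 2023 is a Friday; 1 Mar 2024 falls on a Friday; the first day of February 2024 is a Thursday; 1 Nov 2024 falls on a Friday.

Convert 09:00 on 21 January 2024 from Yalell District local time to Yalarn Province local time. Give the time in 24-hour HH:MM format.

06:30

1 September 2023 is a Friday, so the first Sunday is September 3 and the third is September 17.
1 March 2024 is a Friday, so the first Sunday is March 3 and the second is March 10.
Daylight saving runs 17 September 2023 – 10 March 2024; 21 January 2024 is inside that window, so Yalell District is at UTC−05:00.
09:00 Yalell District + 5h = 14:00 UTC.
1 February 2024 is a Thursday, so the first Sunday is February 4 and the second is February 11.
1 November 2024 is a Friday, so Sundays fall on 3, 10, 17, 24; the last is November 24.
At the standard offset (UTC−07:30), 14:00 UTC − 7h30m = 06:30 Yalarn Province standard time.
The standard-time date in Yalarn Province, 21 January 2024, does not fall between 11 February and 24 November, so daylight saving is not in effect and Yalarn Province is at UTC−07:30.
14:00 UTC − 7h30m = 06:30 Yalarn Province.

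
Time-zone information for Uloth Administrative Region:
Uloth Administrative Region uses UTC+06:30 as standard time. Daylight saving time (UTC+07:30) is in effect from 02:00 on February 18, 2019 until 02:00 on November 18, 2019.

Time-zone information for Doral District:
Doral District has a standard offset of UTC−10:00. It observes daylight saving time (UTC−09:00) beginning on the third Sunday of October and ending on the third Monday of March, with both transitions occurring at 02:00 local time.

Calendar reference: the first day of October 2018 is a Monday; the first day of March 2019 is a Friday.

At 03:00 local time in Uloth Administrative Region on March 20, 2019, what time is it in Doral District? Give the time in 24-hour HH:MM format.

March 20, 2019 lies within the daylight-saving period (18 February – 18 November), so Uloth Administrative Region is on daylight time, UTC+07:30.
03:00 Uloth Administrative Region − 7h30m = 19:30 UTC (rolling into the previous day, 19 March 2019).
1 October 2018 is a Monday, so the first Sunday is October 7 and the third is October 21.
1 March 2019 is a Friday, so the first Monday is March 4 and the third is March 18.
At the standard offset (UTC−10:00), 19:30 UTC − 10h = 09:30 Doral District standard time.
The standard-time date in Doral District, March 19, 2019, is outside the daylight-saving period (21 October 2018 – 18 March 2019), so Doral District is on standard time, UTC−10:00.
19:30 UTC − 10h = 09:30 Doral District.

09:30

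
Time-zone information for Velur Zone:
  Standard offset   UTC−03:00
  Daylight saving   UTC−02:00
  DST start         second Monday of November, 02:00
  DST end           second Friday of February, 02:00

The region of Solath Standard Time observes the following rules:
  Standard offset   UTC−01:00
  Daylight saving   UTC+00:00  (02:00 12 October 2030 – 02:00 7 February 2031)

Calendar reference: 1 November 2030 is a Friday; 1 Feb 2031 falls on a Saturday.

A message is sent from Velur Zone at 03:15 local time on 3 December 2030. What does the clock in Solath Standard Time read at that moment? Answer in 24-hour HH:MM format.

05:15

1 November 2030 is a Friday, so the first Monday is November 4 and the second is November 11.
1 February 2031 is a Saturday, so the first Friday is February 7 and the second is February 14.
3 December 2030 lies within the daylight-saving period (11 November 2030 – 14 February 2031), so Velur Zone is on daylight time, UTC−02:00.
03:15 Velur Zone + 2h = 05:15 UTC.
At the standard offset (UTC−01:00), 05:15 UTC − 1h = 04:15 Solath Standard Time standard time.
The standard-time date in Solath Standard Time, 3 December 2030, falls between 12 October 2030 and 7 February 2031, so daylight saving is in effect and Solath Standard Time is at UTC+00:00.
05:15 UTC + 0h = 05:15 Solath Standard Time.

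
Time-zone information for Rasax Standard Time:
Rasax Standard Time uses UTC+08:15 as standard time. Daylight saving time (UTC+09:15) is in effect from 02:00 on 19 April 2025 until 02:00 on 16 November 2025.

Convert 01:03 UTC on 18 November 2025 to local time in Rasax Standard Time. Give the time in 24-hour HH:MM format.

09:18

At the standard offset (UTC+08:15), 01:03 UTC + 8h15m = 09:18 Rasax Standard Time standard time.
Daylight saving runs 19 April – 16 November; the standard-time date in Rasax Standard Time, 18 November 2025, is outside that window, so Rasax Standard Time is on standard time at UTC+08:15.
01:03 UTC + 8h15m = 09:18 local.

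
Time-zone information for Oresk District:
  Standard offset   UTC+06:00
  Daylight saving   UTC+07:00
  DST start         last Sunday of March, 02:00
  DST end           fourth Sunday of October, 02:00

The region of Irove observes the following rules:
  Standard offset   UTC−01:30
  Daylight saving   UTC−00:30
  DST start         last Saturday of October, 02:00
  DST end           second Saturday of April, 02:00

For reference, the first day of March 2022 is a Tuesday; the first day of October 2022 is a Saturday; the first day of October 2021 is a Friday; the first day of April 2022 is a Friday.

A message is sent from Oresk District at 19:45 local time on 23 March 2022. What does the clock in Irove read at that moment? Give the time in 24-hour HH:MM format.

13:15

1 March 2022 is a Tuesday, so Sundays fall on 6, 13, 20, 27; the last is March 27.
1 October 2022 is a Saturday, so the first Sunday is October 2 and the fourth is October 23.
Daylight saving runs 27 March – 23 October; 23 March 2022 is outside that window, so Oresk District is on standard time at UTC+06:00.
19:45 Oresk District − 6h = 13:45 UTC.
1 October 2021 is a Friday, so Saturdays fall on 2, 9, 16, 23, 30; the last is October 30.
1 April 2022 is a Friday, so the first Saturday is April 2 and the second is April 9.
At the standard offset (UTC−01:30), 13:45 UTC − 1h30m = 12:15 Irove standard time.
The standard-time date in Irove, 23 March 2022, falls between 30 October 2021 and 9 April 2022, so daylight saving is in effect and Irove is at UTC−00:30.
13:45 UTC − 0h30m = 13:15 Irove.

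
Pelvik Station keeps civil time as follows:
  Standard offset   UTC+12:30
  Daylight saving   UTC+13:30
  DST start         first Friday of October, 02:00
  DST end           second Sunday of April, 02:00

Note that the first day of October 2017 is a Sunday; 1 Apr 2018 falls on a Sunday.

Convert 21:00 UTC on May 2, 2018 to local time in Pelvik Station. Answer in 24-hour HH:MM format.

09:30

1 October 2017 is a Sunday, so the first Friday is October 6.
1 April 2018 is a Sunday, so the first Sunday is April 1 and the second is April 8.
At the standard offset (UTC+12:30), 21:00 UTC + 12h30m = 09:30 Pelvik Station standard time (rolling into the next day, 3 May 2018).
The standard-time date in Pelvik Station, May 3, 2018, does not fall between 6 October 2017 and 8 April 2018, so daylight saving is not in effect and Pelvik Station is at UTC+12:30.
21:00 UTC + 12h30m = 09:30 local (rolling into the next day, 3 May 2018).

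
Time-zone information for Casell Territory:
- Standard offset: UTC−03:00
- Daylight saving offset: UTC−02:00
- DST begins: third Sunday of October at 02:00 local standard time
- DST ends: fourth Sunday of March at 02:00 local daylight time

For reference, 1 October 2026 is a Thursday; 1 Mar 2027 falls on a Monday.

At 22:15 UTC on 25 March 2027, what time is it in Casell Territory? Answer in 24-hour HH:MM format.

1 October 2026 is a Thursday, so the first Sunday is October 4 and the third is October 18.
1 March 2027 is a Monday, so the first Sunday is March 7 and the fourth is March 28.
At the standard offset (UTC−03:00), 22:15 UTC − 3h = 19:15 Casell Territory standard time.
The standard-time date in Casell Territory, 25 March 2027, lies within the daylight-saving period (18 October 2026 – 28 March 2027), so Casell Territory is on daylight time, UTC−02:00.
22:15 UTC − 2h = 20:15 local.

20:15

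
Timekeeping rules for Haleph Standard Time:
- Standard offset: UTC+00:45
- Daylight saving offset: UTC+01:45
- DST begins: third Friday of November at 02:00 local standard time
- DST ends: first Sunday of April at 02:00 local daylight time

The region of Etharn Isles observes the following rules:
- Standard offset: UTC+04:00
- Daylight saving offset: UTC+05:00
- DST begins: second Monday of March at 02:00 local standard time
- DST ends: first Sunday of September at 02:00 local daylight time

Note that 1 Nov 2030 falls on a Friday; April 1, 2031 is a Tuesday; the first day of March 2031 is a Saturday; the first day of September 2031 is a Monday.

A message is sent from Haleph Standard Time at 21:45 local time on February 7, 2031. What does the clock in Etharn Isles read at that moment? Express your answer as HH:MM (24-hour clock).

00:00

1 November 2030 is a Friday, so the first Friday is November 1 and the third is November 15.
1 April 2031 is a Tuesday, so the first Sunday is April 6.
February 7, 2031 lies within the daylight-saving period (15 November 2030 – 6 April 2031), so Haleph Standard Time is on daylight time, UTC+01:45.
21:45 Haleph Standard Time − 1h45m = 20:00 UTC.
1 March 2031 is a Saturday, so the first Monday is March 3 and the second is March 10.
1 September 2031 is a Monday, so the first Sunday is September 7.
At the standard offset (UTC+04:00), 20:00 UTC + 4h = 00:00 Etharn Isles standard time (rolling into the next day, 8 February 2031).
The standard-time date in Etharn Isles, February 8, 2031, does not fall between 10 March and 7 September, so daylight saving is not in effect and Etharn Isles is at UTC+04:00.
20:00 UTC + 4h = 00:00 Etharn Isles (rolling into the next day, 8 February 2031).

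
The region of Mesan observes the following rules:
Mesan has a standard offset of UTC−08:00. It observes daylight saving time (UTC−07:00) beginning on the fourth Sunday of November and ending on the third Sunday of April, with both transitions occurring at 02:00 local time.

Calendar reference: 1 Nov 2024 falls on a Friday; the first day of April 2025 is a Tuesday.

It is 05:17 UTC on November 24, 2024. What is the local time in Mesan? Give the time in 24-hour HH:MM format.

21:17

1 November 2024 is a Friday, so the first Sunday is November 3 and the fourth is November 24.
1 April 2025 is a Tuesday, so the first Sunday is April 6 and the third is April 20.
At the standard offset (UTC−08:00), 05:17 UTC − 8h = 21:17 Mesan standard time (rolling into the previous day, 23 November 2024).
The standard-time date in Mesan, November 23, 2024, does not fall between 24 November 2024 and 20 April 2025, so daylight saving is not in effect and Mesan is at UTC−08:00.
05:17 UTC − 8h = 21:17 local (rolling into the previous day, 23 November 2024).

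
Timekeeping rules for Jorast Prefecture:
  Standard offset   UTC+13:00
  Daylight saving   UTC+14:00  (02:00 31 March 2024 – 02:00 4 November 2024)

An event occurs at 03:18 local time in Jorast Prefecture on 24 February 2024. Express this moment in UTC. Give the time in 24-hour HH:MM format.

24 February 2024 does not fall between 31 March and 4 November, so daylight saving is not in effect and Jorast Prefecture is at UTC+13:00.
03:18 local − 13h = 14:18 UTC (rolling into the previous day, 23 February 2024).

14:18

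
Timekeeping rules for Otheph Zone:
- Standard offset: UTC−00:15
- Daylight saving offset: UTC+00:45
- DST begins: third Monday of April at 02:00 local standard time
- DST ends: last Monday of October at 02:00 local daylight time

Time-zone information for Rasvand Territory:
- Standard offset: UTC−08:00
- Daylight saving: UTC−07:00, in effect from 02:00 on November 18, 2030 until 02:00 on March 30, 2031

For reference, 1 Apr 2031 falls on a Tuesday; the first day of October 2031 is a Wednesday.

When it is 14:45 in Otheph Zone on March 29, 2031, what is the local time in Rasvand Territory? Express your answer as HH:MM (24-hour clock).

1 April 2031 is a Tuesday, so the first Monday is April 7 and the third is April 21.
1 October 2031 is a Wednesday, so Mondays fall on 6, 13, 20, 27; the last is October 27.
Daylight saving runs 21 April – 27 October; March 29, 2031 is outside that window, so Otheph Zone is on standard time at UTC−00:15.
14:45 Otheph Zone + 0h15m = 15:00 UTC.
At the standard offset (UTC−08:00), 15:00 UTC − 8h = 07:00 Rasvand Territory standard time.
The standard-time date in Rasvand Territory, March 29, 2031, lies within the daylight-saving period (18 November 2030 – 30 March 2031), so Rasvand Territory is on daylight time, UTC−07:00.
15:00 UTC − 7h = 08:00 Rasvand Territory.

08:00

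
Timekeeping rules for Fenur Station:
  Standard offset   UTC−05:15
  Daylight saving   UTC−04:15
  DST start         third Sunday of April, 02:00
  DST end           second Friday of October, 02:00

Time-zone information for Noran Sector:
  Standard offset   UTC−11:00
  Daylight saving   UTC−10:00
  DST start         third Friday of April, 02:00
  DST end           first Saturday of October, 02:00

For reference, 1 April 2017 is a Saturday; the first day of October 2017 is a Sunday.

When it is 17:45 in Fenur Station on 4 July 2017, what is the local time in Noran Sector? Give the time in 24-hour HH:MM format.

1 April 2017 is a Saturday, so the first Sunday is April 2 and the third is April 16.
1 October 2017 is a Sunday, so the first Friday is October 6 and the second is October 13.
4 July 2017 falls between 16 April and 13 October, so daylight saving is in effect and Fenur Station is at UTC−04:15.
17:45 Fenur Station + 4h15m = 22:00 UTC.
1 April 2017 is a Saturday, so the first Friday is April 7 and the third is April 21.
1 October 2017 is a Sunday, so the first Saturday is October 7.
At the standard offset (UTC−11:00), 22:00 UTC − 11h = 11:00 Noran Sector standard time.
The standard-time date in Noran Sector, 4 July 2017, falls between 21 April and 7 October, so daylight saving is in effect and Noran Sector is at UTC−10:00.
22:00 UTC − 10h = 12:00 Noran Sector.

12:00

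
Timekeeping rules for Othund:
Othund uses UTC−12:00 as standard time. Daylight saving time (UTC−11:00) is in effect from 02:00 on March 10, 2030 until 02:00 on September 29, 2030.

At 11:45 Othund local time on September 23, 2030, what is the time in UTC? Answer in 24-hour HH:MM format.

September 23, 2030 lies within the daylight-saving period (10 March – 29 September), so Othund is on daylight time, UTC−11:00.
11:45 local + 11h = 22:45 UTC.

22:45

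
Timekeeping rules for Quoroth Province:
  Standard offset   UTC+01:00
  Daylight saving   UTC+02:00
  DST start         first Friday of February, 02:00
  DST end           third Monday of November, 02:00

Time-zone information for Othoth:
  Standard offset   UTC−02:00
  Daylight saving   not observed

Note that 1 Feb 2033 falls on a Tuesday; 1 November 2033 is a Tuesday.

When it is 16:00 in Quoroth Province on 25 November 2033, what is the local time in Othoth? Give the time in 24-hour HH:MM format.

13:00

1 February 2033 is a Tuesday, so the first Friday is February 4.
1 November 2033 is a Tuesday, so the first Monday is November 7 and the third is November 21.
25 November 2033 does not fall between 4 February and 21 November, so daylight saving is not in effect and Quoroth Province is at UTC+01:00.
16:00 Quoroth Province − 1h = 15:00 UTC.
Othoth has no daylight saving, so its offset is UTC−02:00 year-round.
15:00 UTC − 2h = 13:00 Othoth.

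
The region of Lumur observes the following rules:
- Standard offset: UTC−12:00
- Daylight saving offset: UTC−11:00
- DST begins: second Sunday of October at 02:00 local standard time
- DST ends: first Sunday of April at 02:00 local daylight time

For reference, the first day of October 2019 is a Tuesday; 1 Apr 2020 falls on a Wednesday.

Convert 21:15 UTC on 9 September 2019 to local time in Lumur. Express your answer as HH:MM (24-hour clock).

1 October 2019 is a Tuesday, so the first Sunday is October 6 and the second is October 13.
1 April 2020 is a Wednesday, so the first Sunday is April 5.
At the standard offset (UTC−12:00), 21:15 UTC − 12h = 09:15 Lumur standard time.
The standard-time date in Lumur, 9 September 2019, is outside the daylight-saving period (13 October 2019 – 5 April 2020), so Lumur is on standard time, UTC−12:00.
21:15 UTC − 12h = 09:15 local.

09:15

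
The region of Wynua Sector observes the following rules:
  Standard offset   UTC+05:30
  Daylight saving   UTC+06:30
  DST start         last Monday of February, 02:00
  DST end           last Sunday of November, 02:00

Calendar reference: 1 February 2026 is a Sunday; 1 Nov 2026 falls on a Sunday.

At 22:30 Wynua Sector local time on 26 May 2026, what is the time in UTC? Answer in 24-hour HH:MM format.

16:00

1 February 2026 is a Sunday, so Mondays fall on 2, 9, 16, 23; the last is February 23.
1 November 2026 is a Sunday, so Sundays fall on 1, 8, 15, 22, 29; the last is November 29.
26 May 2026 falls between 23 February and 29 November, so daylight saving is in effect and Wynua Sector is at UTC+06:30.
22:30 local − 6h30m = 16:00 UTC.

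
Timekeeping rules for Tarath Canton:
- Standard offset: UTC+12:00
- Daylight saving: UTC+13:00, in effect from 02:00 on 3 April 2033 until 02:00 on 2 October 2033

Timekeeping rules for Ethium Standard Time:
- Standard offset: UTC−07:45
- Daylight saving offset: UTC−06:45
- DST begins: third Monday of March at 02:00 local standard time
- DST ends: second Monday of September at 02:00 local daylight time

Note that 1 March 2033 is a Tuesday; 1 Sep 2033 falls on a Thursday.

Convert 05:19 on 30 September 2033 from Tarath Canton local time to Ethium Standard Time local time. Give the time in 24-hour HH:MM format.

08:34

30 September 2033 falls between 3 April and 2 October, so daylight saving is in effect and Tarath Canton is at UTC+13:00.
05:19 Tarath Canton − 13h = 16:19 UTC (rolling into the previous day, 29 September 2033).
1 March 2033 is a Tuesday, so the first Monday is March 7 and the third is March 21.
1 September 2033 is a Thursday, so the first Monday is September 5 and the second is September 12.
At the standard offset (UTC−07:45), 16:19 UTC − 7h45m = 08:34 Ethium Standard Time standard time.
Daylight saving runs 21 March – 12 September; the standard-time date in Ethium Standard Time, 29 September 2033, is outside that window, so Ethium Standard Time is on standard time at UTC−07:45.
16:19 UTC − 7h45m = 08:34 Ethium Standard Time.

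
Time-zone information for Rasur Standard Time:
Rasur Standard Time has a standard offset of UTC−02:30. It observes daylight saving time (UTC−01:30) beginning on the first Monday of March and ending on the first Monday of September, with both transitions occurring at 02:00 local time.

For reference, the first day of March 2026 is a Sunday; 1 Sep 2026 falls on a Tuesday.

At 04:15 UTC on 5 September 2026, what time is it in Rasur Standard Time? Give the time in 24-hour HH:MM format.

02:45

1 March 2026 is a Sunday, so the first Monday is March 2.
1 September 2026 is a Tuesday, so the first Monday is September 7.
At the standard offset (UTC−02:30), 04:15 UTC − 2h30m = 01:45 Rasur Standard Time standard time.
The standard-time date in Rasur Standard Time, 5 September 2026, lies within the daylight-saving period (2 March – 7 September), so Rasur Standard Time is on daylight time, UTC−01:30.
04:15 UTC − 1h30m = 02:45 local.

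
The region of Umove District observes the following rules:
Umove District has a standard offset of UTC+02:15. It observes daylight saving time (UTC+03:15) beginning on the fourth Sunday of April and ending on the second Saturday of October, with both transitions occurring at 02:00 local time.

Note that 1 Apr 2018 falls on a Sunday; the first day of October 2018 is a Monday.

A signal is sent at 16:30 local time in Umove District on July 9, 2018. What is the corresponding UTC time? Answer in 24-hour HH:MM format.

13:15

1 April 2018 is a Sunday, so the first Sunday is April 1 and the fourth is April 22.
1 October 2018 is a Monday, so the first Saturday is October 6 and the second is October 13.
July 9, 2018 falls between 22 April and 13 October, so daylight saving is in effect and Umove District is at UTC+03:15.
16:30 local − 3h15m = 13:15 UTC.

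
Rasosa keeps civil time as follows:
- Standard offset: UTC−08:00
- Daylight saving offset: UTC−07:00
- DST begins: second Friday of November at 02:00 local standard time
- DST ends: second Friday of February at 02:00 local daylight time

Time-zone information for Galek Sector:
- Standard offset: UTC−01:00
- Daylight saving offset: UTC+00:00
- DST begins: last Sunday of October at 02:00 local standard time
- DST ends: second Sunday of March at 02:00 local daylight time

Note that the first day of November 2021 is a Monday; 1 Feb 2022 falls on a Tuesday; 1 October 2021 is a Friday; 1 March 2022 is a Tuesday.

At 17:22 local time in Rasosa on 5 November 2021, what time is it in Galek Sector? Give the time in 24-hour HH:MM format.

1 November 2021 is a Monday, so the first Friday is November 5 and the second is November 12.
1 February 2022 is a Tuesday, so the first Friday is February 4 and the second is February 11.
Daylight saving runs 12 November 2021 – 11 February 2022; 5 November 2021 is outside that window, so Rasosa is on standard time at UTC−08:00.
17:22 Rasosa + 8h = 01:22 UTC (rolling into the next day, 6 November 2021).
1 October 2021 is a Friday, so Sundays fall on 3, 10, 17, 24, 31; the last is October 31.
1 March 2022 is a Tuesday, so the first Sunday is March 6 and the second is March 13.
At the standard offset (UTC−01:00), 01:22 UTC − 1h = 00:22 Galek Sector standard time.
Daylight saving runs 31 October 2021 – 13 March 2022; the standard-time date in Galek Sector, 6 November 2021, is inside that window, so Galek Sector is at UTC+00:00.
01:22 UTC + 0h = 01:22 Galek Sector.

01:22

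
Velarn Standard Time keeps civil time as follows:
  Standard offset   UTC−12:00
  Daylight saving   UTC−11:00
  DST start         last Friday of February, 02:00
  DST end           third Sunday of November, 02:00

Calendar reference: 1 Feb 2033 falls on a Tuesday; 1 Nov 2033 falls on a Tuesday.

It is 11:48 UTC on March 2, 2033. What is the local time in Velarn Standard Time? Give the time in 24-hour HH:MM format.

00:48

1 February 2033 is a Tuesday, so Fridays fall on 4, 11, 18, 25; the last is February 25.
1 November 2033 is a Tuesday, so the first Sunday is November 6 and the third is November 20.
At the standard offset (UTC−12:00), 11:48 UTC − 12h = 23:48 Velarn Standard Time standard time (rolling into the previous day, 1 March 2033).
Daylight saving runs 25 February – 20 November; the standard-time date in Velarn Standard Time, March 1, 2033, is inside that window, so Velarn Standard Time is at UTC−11:00.
11:48 UTC − 11h = 00:48 local.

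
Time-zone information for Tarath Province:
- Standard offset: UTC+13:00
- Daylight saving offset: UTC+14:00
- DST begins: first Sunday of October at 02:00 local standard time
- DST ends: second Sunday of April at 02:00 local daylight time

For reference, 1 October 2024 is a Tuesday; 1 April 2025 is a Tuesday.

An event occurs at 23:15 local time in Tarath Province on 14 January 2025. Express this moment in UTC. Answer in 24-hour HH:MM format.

1 October 2024 is a Tuesday, so the first Sunday is October 6.
1 April 2025 is a Tuesday, so the first Sunday is April 6 and the second is April 13.
14 January 2025 falls between 6 October 2024 and 13 April 2025, so daylight saving is in effect and Tarath Province is at UTC+14:00.
23:15 local − 14h = 09:15 UTC.

09:15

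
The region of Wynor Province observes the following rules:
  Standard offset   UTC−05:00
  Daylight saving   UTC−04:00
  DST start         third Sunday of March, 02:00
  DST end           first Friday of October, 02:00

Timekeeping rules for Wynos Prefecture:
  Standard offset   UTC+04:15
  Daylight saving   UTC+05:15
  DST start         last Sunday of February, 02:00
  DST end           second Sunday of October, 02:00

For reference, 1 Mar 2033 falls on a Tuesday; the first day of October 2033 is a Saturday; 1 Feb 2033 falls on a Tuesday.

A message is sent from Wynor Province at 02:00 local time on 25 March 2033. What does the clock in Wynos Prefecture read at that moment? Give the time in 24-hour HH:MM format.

1 March 2033 is a Tuesday, so the first Sunday is March 6 and the third is March 20.
1 October 2033 is a Saturday, so the first Friday is October 7.
25 March 2033 falls between 20 March and 7 October, so daylight saving is in effect and Wynor Province is at UTC−04:00.
02:00 Wynor Province + 4h = 06:00 UTC.
1 February 2033 is a Tuesday, so Sundays fall on 6, 13, 20, 27; the last is February 27.
1 October 2033 is a Saturday, so the first Sunday is October 2 and the second is October 9.
At the standard offset (UTC+04:15), 06:00 UTC + 4h15m = 10:15 Wynos Prefecture standard time.
The standard-time date in Wynos Prefecture, 25 March 2033, lies within the daylight-saving period (27 February – 9 October), so Wynos Prefecture is on daylight time, UTC+05:15.
06:00 UTC + 5h15m = 11:15 Wynos Prefecture.

11:15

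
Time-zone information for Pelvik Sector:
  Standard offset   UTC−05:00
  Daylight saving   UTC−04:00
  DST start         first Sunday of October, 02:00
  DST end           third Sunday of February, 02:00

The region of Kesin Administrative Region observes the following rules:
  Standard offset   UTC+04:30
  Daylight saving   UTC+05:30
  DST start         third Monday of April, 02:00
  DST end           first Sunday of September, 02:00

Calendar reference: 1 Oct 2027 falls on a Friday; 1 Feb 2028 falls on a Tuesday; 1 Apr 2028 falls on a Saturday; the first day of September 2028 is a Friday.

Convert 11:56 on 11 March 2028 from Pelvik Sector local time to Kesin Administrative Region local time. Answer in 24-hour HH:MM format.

21:26

1 October 2027 is a Friday, so the first Sunday is October 3.
1 February 2028 is a Tuesday, so the first Sunday is February 6 and the third is February 20.
Daylight saving runs 3 October 2027 – 20 February 2028; 11 March 2028 is outside that window, so Pelvik Sector is on standard time at UTC−05:00.
11:56 Pelvik Sector + 5h = 16:56 UTC.
1 April 2028 is a Saturday, so the first Monday is April 3 and the third is April 17.
1 September 2028 is a Friday, so the first Sunday is September 3.
At the standard offset (UTC+04:30), 16:56 UTC + 4h30m = 21:26 Kesin Administrative Region standard time.
Daylight saving runs 17 April – 3 September; the standard-time date in Kesin Administrative Region, 11 March 2028, is outside that window, so Kesin Administrative Region is on standard time at UTC+04:30.
16:56 UTC + 4h30m = 21:26 Kesin Administrative Region.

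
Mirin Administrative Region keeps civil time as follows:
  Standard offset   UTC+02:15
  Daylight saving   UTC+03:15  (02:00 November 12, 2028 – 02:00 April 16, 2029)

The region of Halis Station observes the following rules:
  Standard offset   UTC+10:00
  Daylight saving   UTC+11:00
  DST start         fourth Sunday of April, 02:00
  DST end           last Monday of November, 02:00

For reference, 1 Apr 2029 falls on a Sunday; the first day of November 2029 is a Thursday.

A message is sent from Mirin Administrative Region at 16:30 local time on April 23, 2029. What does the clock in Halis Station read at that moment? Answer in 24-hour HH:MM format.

01:15

April 23, 2029 is outside the daylight-saving period (12 November 2028 – 16 April 2029), so Mirin Administrative Region is on standard time, UTC+02:15.
16:30 Mirin Administrative Region − 2h15m = 14:15 UTC.
1 April 2029 is a Sunday, so the first Sunday is April 1 and the fourth is April 22.
1 November 2029 is a Thursday, so Mondays fall on 5, 12, 19, 26; the last is November 26.
At the standard offset (UTC+10:00), 14:15 UTC + 10h = 00:15 Halis Station standard time (rolling into the next day, 24 April 2029).
The standard-time date in Halis Station, April 24, 2029, falls between 22 April and 26 November, so daylight saving is in effect and Halis Station is at UTC+11:00.
14:15 UTC + 11h = 01:15 Halis Station (rolling into the next day, 24 April 2029).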